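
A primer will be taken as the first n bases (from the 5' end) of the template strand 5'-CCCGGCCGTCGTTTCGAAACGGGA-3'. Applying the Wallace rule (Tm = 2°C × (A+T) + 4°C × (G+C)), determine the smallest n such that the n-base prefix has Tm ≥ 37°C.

First 9 bases: CCCGGCCGT → Tm = 34°C (< 37°C)
First 10 bases: CCCGGCCGTC → Tm = 38°C (≥ 37°C)
Since every base adds ≥2°C, Tm only increases with n, so the threshold is first crossed at n = 10.

n = 10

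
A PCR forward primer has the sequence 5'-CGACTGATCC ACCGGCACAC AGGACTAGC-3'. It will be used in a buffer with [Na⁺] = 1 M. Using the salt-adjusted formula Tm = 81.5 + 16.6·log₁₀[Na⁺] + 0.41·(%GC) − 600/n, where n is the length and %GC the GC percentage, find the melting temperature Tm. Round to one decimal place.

86.3°C

Length n = 29. Base counts: G=7, T=3, A=8, C=11
G+C = 18, so %GC = 18/29 × 100 = 62.069%
Salt term: 16.6 × (0) = 0
GC term: 0.41 × 62.069 = 25.448; length term: −600/29 = −20.69
Tm = 81.5 + (0) + 25.448 − 20.69 = 86.258 → 86.3°C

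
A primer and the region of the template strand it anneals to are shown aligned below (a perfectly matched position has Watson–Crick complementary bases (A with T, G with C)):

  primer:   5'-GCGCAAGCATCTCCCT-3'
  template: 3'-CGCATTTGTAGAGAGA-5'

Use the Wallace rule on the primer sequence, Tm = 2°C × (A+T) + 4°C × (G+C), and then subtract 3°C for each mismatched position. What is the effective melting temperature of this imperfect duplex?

43°C

Primer base counts: A=3, T=3, G=3, C=7 → A+T=6, G+C=10
Perfect-match Tm = 2(6) + 4(10) = 12 + 40 = 52°C
Mismatches (positions where the bases are not complementary): 3 (at positions 4, 7, 14)
Effective Tm = 52 − 3×3 = 52 − 9 = 43°C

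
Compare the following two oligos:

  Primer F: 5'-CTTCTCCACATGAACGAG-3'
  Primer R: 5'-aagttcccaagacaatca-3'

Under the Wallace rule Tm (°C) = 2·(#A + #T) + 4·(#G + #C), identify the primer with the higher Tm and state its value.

Primer F: A+T=9, G+C=9 → Tm = 2(9)+4(9) = 54°C
Primer R: A+T=11, G+C=7 → Tm = 2(11)+4(7) = 50°C
54°C vs 50°C → primer F is higher.

Primer F, 54°C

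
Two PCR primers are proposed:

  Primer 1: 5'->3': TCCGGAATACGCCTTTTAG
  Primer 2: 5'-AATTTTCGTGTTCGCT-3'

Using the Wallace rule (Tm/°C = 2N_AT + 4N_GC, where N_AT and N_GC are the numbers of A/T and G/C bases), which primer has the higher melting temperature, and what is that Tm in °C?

Primer 1: A+T=10, G+C=9 → Tm = 2(10)+4(9) = 56°C
Primer 2: A+T=10, G+C=6 → Tm = 2(10)+4(6) = 44°C
56°C vs 44°C → primer 1 is higher.

Primer 1, 56°C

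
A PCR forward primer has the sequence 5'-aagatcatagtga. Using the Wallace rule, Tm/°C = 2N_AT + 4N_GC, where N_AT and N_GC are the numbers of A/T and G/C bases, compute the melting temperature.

34°C

Scanning the sequence gives A=6, T=3, C=1, G=3.
A+T = 9, G+C = 4
Tm = 4·4 + 2·9 = 16 + 18 = 34°C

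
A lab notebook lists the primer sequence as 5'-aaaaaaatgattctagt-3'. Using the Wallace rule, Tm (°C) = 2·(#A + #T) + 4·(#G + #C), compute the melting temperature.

40°C

Counting bases: G=2, T=5, C=1, A=9
AT pairs contribute 14, GC pairs contribute 3.
Tm = 4·3 + 2·14 = 12 + 28 = 40°C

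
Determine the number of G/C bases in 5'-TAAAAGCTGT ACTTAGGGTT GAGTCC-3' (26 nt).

Scanning the sequence gives A=7, G=7, C=4, T=8.
Total G or C: 7 + 4 = 11

11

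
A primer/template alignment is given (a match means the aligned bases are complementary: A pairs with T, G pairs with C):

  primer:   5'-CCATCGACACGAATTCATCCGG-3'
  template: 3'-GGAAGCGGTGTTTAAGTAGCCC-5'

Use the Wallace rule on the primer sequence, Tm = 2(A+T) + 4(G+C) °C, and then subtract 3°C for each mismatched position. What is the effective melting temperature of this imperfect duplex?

Primer base counts: A=6, T=4, G=4, C=8 → A+T=10, G+C=12
Perfect-match Tm = 2(10) + 4(12) = 20 + 48 = 68°C
Mismatches (positions where the bases are not complementary): 4 (at positions 3, 7, 11, 20)
Effective Tm = 68 − 4×3 = 68 − 12 = 56°C

56°C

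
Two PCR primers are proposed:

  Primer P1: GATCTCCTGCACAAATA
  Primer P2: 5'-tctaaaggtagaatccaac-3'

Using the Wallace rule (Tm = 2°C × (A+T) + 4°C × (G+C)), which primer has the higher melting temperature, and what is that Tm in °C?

Primer P2, 52°C

Primer P1: A+T=10, G+C=7 → Tm = 2(10)+4(7) = 48°C
Primer P2: A+T=12, G+C=7 → Tm = 2(12)+4(7) = 52°C
48°C vs 52°C → primer P2 is higher.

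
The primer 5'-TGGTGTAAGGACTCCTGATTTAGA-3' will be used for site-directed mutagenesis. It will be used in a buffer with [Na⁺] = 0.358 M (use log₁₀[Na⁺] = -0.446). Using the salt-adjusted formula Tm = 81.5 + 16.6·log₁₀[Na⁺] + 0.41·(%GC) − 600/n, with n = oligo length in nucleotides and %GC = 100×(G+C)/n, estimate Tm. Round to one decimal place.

66.2°C

Length n = 24. G=7, C=3, T=8, A=6
G+C = 10, so %GC = 10/24 × 100 = 41.667%
Salt term: 16.6 × (-0.446) = -7.404
GC term: 0.41 × 41.667 = 17.083; length term: −600/24 = −25
Tm = 81.5 + (-7.404) + 17.083 − 25 = 66.179 → 66.2°C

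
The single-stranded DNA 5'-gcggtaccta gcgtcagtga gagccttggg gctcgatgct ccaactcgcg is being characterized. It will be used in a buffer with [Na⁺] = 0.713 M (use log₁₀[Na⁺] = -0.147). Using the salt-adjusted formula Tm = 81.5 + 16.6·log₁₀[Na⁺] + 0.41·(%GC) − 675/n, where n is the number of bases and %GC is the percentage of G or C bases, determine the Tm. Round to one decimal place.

91.8°C

Length n = 50. Scanning the sequence gives T=10, C=15, A=8, G=17.
G+C = 32, so %GC = 32/50 × 100 = 64%
Salt term: 16.6 × (-0.147) = -2.44
GC term: 0.41 × 64 = 26.24; length term: −675/50 = −13.5
Tm = 81.5 + (-2.44) + 26.24 − 13.5 = 91.8 → 91.8°C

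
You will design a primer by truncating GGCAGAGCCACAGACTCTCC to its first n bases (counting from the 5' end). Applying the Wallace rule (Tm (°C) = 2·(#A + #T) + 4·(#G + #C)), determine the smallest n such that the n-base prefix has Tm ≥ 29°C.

First 8 bases: GGCAGAGC → Tm = 28°C (< 29°C)
First 9 bases: GGCAGAGCC → Tm = 32°C (≥ 29°C)
Each additional base adds 2°C (A/T) or 4°C (G/C), so Tm is non-decreasing in n; n = 9 is the first length to reach 29°C.

n = 9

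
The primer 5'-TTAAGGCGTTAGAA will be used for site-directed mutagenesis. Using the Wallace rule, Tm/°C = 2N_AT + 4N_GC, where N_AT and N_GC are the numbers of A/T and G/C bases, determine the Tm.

38°C

Base counts: T=4, C=1, A=5, G=4
A+T = 9, G+C = 5
Tm = 2×9 + 4×5 = 38°C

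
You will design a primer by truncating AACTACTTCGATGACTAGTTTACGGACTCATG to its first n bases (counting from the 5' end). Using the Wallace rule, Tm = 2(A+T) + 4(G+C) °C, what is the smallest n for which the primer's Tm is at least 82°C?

n = 29

First 28 bases: AACTACTTCGATGACTAGTTTACGGACT → Tm = 78°C (< 82°C)
First 29 bases: AACTACTTCGATGACTAGTTTACGGACTC → Tm = 82°C (≥ 82°C)
Each additional base adds 2°C (A/T) or 4°C (G/C), so Tm is non-decreasing in n; n = 29 is the first length to reach 82°C.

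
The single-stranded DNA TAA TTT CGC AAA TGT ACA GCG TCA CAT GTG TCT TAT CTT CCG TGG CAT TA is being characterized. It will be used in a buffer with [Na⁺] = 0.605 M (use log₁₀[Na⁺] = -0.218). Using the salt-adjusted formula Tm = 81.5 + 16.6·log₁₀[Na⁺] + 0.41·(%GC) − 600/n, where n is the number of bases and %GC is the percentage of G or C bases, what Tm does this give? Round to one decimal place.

Length n = 50. Base counts: T=18, C=11, A=12, G=9
G+C = 20, so %GC = 20/50 × 100 = 40%
Salt term: 16.6 × (-0.218) = -3.619
GC term: 0.41 × 40 = 16.4; length term: −600/50 = −12
Tm = 81.5 + (-3.619) + 16.4 − 12 = 82.281 → 82.3°C

82.3°C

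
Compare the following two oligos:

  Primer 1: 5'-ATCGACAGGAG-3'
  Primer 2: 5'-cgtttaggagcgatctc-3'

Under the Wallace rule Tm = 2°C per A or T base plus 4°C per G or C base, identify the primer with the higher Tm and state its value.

Primer 2, 52°C

Primer 1: A+T=5, G+C=6 → Tm = 2(5)+4(6) = 34°C
Primer 2: A+T=8, G+C=9 → Tm = 2(8)+4(9) = 52°C
34°C vs 52°C → primer 2 is higher.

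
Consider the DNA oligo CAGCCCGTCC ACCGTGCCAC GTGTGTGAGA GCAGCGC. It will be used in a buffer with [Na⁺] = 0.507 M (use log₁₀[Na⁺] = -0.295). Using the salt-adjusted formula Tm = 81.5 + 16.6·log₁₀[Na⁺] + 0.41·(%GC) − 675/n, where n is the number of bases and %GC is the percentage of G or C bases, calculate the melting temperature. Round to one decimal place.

87.2°C

Length n = 37. Scanning the sequence gives C=14, A=6, T=5, G=12.
G+C = 26, so %GC = 26/37 × 100 = 70.27%
Salt term: 16.6 × (-0.295) = -4.897
GC term: 0.41 × 70.27 = 28.811; length term: −675/37 = −18.243
Tm = 81.5 + (-4.897) + 28.811 − 18.243 = 87.171 → 87.2°C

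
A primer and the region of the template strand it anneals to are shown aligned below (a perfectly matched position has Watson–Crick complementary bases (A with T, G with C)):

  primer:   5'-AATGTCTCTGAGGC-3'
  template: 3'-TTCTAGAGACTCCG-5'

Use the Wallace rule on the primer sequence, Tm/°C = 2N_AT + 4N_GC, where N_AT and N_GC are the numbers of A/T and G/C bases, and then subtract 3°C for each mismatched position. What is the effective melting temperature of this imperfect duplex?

Primer base counts: A=3, T=4, G=4, C=3 → A+T=7, G+C=7
Perfect-match Tm = 2(7) + 4(7) = 14 + 28 = 42°C
Mismatches (positions where the bases are not complementary): 2 (at positions 3, 4)
Effective Tm = 42 − 2×3 = 42 − 6 = 36°C

36°C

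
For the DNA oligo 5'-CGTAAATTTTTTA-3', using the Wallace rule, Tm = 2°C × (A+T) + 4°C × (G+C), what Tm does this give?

Counting bases: A=4, T=7, G=1, C=1
So N_AT = 11 and N_GC = 2.
Tm = 2×11 + 4×2 = 30°C

30°C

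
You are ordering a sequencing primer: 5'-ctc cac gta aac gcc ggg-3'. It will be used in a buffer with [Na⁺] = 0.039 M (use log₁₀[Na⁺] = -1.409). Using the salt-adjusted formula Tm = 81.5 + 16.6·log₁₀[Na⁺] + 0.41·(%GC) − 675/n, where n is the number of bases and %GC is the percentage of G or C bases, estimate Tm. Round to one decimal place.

Length n = 18. Counting bases: G=5, C=7, A=4, T=2
G+C = 12, so %GC = 12/18 × 100 = 66.667%
Salt term: 16.6 × (-1.409) = -23.389
GC term: 0.41 × 66.667 = 27.333; length term: −675/18 = −37.5
Tm = 81.5 + (-23.389) + 27.333 − 37.5 = 47.944 → 47.9°C

47.9°C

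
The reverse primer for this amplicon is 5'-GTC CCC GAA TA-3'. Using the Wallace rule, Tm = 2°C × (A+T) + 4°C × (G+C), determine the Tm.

Counting bases: G=2, T=2, C=4, A=3
AT pairs contribute 5, GC pairs contribute 6.
Tm = 2×5 + 4×6 = 34°C

34°C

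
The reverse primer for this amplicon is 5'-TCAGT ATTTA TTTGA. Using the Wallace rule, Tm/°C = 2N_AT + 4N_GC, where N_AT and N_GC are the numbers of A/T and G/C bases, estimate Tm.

Counting bases: C=1, A=4, G=2, T=8
A+T = 12, G+C = 3
Tm = 2×12 + 4×3 = 36°C

36°C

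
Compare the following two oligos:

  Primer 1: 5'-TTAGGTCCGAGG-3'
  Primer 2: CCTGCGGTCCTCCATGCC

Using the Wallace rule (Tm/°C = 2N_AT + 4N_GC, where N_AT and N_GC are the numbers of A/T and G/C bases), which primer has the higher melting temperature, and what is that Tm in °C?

Primer 1: A+T=5, G+C=7 → Tm = 2(5)+4(7) = 38°C
Primer 2: A+T=5, G+C=13 → Tm = 2(5)+4(13) = 62°C
38°C vs 62°C → primer 2 is higher.

Primer 2, 62°C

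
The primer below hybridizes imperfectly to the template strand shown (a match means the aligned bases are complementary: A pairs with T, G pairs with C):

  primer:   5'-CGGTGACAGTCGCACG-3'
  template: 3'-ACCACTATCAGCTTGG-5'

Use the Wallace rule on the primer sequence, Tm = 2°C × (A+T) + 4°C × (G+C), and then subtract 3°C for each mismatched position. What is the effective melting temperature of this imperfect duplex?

42°C

Primer base counts: A=3, T=2, G=6, C=5 → A+T=5, G+C=11
Perfect-match Tm = 2(5) + 4(11) = 10 + 44 = 54°C
Mismatches (positions where the bases are not complementary): 4 (at positions 1, 7, 13, 16)
Effective Tm = 54 − 4×3 = 54 − 12 = 42°C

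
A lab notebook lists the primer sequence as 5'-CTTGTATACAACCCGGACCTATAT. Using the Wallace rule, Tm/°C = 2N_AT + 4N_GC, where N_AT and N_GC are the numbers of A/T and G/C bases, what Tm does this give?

68°C

C=7, G=3, A=7, T=7
A+T = 14, G+C = 10
Tm = 4·10 + 2·14 = 40 + 28 = 68°C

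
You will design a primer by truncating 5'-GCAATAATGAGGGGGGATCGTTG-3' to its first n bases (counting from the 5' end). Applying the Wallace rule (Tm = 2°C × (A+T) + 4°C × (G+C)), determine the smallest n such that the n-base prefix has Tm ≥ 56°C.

n = 19

First 18 bases: GCAATAATGAGGGGGGAT → Tm = 54°C (< 56°C)
First 19 bases: GCAATAATGAGGGGGGATC → Tm = 58°C (≥ 56°C)
Each additional base adds 2°C (A/T) or 4°C (G/C), so Tm is non-decreasing in n; n = 19 is the first length to reach 56°C.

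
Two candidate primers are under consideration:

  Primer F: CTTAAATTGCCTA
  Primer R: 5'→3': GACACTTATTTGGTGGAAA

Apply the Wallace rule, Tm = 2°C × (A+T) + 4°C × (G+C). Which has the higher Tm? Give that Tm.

Primer R, 52°C

Primer F: A+T=9, G+C=4 → Tm = 2(9)+4(4) = 34°C
Primer R: A+T=12, G+C=7 → Tm = 2(12)+4(7) = 52°C
34°C vs 52°C → primer R is higher.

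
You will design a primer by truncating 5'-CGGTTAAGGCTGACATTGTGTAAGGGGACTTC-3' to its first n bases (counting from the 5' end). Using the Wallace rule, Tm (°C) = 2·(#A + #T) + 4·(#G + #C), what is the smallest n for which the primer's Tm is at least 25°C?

n = 9

First 8 bases: CGGTTAAG → Tm = 24°C (< 25°C)
First 9 bases: CGGTTAAGG → Tm = 28°C (≥ 25°C)
Each additional base adds 2°C (A/T) or 4°C (G/C), so Tm is non-decreasing in n; n = 9 is the first length to reach 25°C.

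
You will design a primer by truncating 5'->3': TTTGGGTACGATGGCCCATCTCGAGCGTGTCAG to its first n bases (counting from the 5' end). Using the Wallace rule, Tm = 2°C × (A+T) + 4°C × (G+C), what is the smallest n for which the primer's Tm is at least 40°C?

n = 14

First 13 bases: TTTGGGTACGATG → Tm = 38°C (< 40°C)
First 14 bases: TTTGGGTACGATGG → Tm = 42°C (≥ 40°C)
Each additional base adds 2°C (A/T) or 4°C (G/C), so Tm is non-decreasing in n; n = 14 is the first length to reach 40°C.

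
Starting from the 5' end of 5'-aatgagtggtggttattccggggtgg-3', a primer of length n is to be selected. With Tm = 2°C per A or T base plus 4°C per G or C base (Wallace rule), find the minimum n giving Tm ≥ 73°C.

First 24 bases: AATGAGTGGTGGTTATTCCGGGGT → Tm = 72°C (< 73°C)
First 25 bases: AATGAGTGGTGGTTATTCCGGGGTG → Tm = 76°C (≥ 73°C)
Each additional base adds 2°C (A/T) or 4°C (G/C), so Tm is non-decreasing in n; n = 25 is the first length to reach 73°C.

n = 25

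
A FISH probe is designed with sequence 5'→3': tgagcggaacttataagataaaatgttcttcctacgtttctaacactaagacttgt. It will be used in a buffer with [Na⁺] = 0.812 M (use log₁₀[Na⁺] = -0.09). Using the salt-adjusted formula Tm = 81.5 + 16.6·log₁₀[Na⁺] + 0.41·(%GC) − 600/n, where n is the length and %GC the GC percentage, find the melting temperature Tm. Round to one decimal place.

83.2°C

Length n = 56. Base counts: T=19, C=10, A=18, G=9
G+C = 19, so %GC = 19/56 × 100 = 33.929%
Salt term: 16.6 × (-0.09) = -1.494
GC term: 0.41 × 33.929 = 13.911; length term: −600/56 = −10.714
Tm = 81.5 + (-1.494) + 13.911 − 10.714 = 83.203 → 83.2°C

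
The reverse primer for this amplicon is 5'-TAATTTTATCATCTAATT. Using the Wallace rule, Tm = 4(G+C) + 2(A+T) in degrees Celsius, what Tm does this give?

40°C

Base counts: T=10, A=6, C=2, G=0
AT pairs contribute 16, GC pairs contribute 2.
Tm = 4·2 + 2·16 = 8 + 32 = 40°C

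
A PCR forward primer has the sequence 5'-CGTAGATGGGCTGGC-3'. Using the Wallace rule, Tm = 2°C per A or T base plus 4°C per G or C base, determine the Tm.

T=3, G=7, A=2, C=3
So N_AT = 5 and N_GC = 10.
Tm = 4·10 + 2·5 = 40 + 10 = 50°C

50°C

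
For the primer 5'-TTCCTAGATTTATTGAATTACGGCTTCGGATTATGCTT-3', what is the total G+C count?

A=8, G=7, T=17, C=6
G+C = 7 + 6 = 13

13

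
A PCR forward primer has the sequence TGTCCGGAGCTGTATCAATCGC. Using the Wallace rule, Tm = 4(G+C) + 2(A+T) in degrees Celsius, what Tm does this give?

Counting bases: G=6, T=6, C=6, A=4
A+T = 10, G+C = 12
Tm = 2×10 + 4×12 = 68°C

68°C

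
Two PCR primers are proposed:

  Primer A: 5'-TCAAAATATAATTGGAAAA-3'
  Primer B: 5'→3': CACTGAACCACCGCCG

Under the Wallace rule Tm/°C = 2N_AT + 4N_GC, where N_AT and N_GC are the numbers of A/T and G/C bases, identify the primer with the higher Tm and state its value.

Primer B, 54°C

Primer A: A+T=16, G+C=3 → Tm = 2(16)+4(3) = 44°C
Primer B: A+T=5, G+C=11 → Tm = 2(5)+4(11) = 54°C
44°C vs 54°C → primer B is higher.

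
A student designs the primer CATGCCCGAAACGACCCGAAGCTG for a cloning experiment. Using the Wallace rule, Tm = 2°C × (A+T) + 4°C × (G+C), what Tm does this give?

Base counts: A=7, G=6, T=2, C=9
So N_AT = 9 and N_GC = 15.
Tm = 2(9) + 4(15) = 18 + 60 = 78°C

78°C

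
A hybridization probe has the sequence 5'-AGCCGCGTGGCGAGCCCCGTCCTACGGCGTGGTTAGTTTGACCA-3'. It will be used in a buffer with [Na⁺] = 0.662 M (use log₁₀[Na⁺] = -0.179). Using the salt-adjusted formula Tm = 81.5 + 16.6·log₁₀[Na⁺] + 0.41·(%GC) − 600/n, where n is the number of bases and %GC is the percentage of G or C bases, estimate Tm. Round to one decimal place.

91.9°C

Length n = 44. Scanning the sequence gives A=6, G=15, C=14, T=9.
G+C = 29, so %GC = 29/44 × 100 = 65.909%
Salt term: 16.6 × (-0.179) = -2.971
GC term: 0.41 × 65.909 = 27.023; length term: −600/44 = −13.636
Tm = 81.5 + (-2.971) + 27.023 − 13.636 = 91.916 → 91.9°C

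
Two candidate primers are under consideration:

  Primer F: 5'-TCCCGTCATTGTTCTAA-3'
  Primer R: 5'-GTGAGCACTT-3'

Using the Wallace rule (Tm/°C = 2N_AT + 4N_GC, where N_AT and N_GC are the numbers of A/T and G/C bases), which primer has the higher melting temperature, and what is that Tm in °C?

Primer F: A+T=10, G+C=7 → Tm = 2(10)+4(7) = 48°C
Primer R: A+T=5, G+C=5 → Tm = 2(5)+4(5) = 30°C
48°C vs 30°C → primer F is higher.

Primer F, 48°C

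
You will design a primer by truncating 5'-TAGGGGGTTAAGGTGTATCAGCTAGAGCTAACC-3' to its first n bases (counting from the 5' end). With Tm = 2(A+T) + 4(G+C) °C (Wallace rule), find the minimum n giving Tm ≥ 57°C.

First 19 bases: TAGGGGGTTAAGGTGTATC → Tm = 56°C (< 57°C)
First 20 bases: TAGGGGGTTAAGGTGTATCA → Tm = 58°C (≥ 57°C)
Since every base adds ≥2°C, Tm only increases with n, so the threshold is first crossed at n = 20.

n = 20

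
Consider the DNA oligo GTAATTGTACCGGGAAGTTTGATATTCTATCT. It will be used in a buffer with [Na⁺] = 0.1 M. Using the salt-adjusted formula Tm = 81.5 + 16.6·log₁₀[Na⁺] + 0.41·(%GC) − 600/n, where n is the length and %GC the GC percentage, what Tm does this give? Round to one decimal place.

60.2°C

Length n = 32. Counting bases: A=8, T=13, C=4, G=7
G+C = 11, so %GC = 11/32 × 100 = 34.375%
Salt term: 16.6 × (-1) = -16.6
GC term: 0.41 × 34.375 = 14.094; length term: −600/32 = −18.75
Tm = 81.5 + (-16.6) + 14.094 − 18.75 = 60.244 → 60.2°C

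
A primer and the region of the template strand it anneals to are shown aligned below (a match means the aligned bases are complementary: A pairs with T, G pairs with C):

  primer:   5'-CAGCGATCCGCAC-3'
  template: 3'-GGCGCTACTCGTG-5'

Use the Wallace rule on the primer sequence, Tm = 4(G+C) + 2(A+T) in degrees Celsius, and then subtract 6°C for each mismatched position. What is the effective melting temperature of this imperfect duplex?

26°C

Primer base counts: A=3, T=1, G=3, C=6 → A+T=4, G+C=9
Perfect-match Tm = 2(4) + 4(9) = 8 + 36 = 44°C
Mismatches (positions where the bases are not complementary): 3 (at positions 2, 8, 9)
Effective Tm = 44 − 3×6 = 44 − 18 = 26°C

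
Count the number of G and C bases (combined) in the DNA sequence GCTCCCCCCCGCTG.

12

Counting bases: G=3, A=0, C=9, T=2
Total G or C: 3 + 9 = 12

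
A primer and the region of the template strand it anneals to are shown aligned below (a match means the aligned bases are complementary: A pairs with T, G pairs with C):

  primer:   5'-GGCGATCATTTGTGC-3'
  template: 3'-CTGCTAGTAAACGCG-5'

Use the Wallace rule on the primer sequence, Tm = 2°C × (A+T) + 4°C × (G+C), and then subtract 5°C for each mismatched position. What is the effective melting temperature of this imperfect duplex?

36°C

Primer base counts: A=2, T=5, G=5, C=3 → A+T=7, G+C=8
Perfect-match Tm = 2(7) + 4(8) = 14 + 32 = 46°C
Mismatches (positions where the bases are not complementary): 2 (at positions 2, 13)
Effective Tm = 46 − 2×5 = 46 − 10 = 36°C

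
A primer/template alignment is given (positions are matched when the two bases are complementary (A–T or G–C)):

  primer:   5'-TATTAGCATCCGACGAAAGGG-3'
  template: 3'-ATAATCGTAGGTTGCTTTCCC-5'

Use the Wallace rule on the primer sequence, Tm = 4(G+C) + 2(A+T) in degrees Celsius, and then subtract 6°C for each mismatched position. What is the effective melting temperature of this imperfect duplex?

56°C

Primer base counts: A=7, T=4, G=6, C=4 → A+T=11, G+C=10
Perfect-match Tm = 2(11) + 4(10) = 22 + 40 = 62°C
Mismatches (positions where the bases are not complementary): 1 (at position 12)
Effective Tm = 62 − 1×6 = 62 − 6 = 56°C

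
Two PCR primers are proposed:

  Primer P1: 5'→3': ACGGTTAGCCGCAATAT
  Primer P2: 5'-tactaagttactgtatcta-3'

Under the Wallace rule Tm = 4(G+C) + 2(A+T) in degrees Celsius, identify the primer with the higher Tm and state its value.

Primer P1: A+T=9, G+C=8 → Tm = 2(9)+4(8) = 50°C
Primer P2: A+T=14, G+C=5 → Tm = 2(14)+4(5) = 48°C
50°C vs 48°C → primer P1 is higher.

Primer P1, 50°C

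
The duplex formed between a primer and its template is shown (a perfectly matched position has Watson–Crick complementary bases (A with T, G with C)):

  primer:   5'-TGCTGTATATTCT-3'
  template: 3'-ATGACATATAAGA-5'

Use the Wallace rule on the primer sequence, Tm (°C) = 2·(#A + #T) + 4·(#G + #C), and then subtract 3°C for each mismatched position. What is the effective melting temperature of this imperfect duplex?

Primer base counts: A=2, T=7, G=2, C=2 → A+T=9, G+C=4
Perfect-match Tm = 2(9) + 4(4) = 18 + 16 = 34°C
Mismatches (positions where the bases are not complementary): 1 (at position 2)
Effective Tm = 34 − 1×3 = 34 − 3 = 31°C

31°C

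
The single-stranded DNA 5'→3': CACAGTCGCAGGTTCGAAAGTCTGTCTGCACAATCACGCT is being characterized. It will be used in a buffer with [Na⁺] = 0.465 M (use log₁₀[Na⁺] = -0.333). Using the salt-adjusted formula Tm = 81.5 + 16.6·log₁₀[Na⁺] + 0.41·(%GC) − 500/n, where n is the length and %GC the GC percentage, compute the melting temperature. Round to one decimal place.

85.0°C

Length n = 40. Base counts: C=12, G=9, A=10, T=9
G+C = 21, so %GC = 21/40 × 100 = 52.5%
Salt term: 16.6 × (-0.333) = -5.528
GC term: 0.41 × 52.5 = 21.525; length term: −500/40 = −12.5
Tm = 81.5 + (-5.528) + 21.525 − 12.5 = 84.997 → 85.0°C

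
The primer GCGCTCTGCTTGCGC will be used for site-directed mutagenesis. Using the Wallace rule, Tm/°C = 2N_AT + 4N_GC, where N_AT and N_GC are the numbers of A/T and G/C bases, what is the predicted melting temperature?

52°C

G=5, C=6, A=0, T=4
A+T = 4, G+C = 11
Tm = 2(4) + 4(11) = 8 + 44 = 52°C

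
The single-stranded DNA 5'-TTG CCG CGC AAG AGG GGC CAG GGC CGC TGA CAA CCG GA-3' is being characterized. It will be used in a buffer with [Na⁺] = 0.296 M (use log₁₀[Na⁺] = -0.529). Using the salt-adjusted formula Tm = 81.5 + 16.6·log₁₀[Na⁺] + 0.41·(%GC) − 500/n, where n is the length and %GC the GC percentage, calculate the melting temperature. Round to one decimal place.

Length n = 38. G=15, A=8, T=3, C=12
G+C = 27, so %GC = 27/38 × 100 = 71.053%
Salt term: 16.6 × (-0.529) = -8.781
GC term: 0.41 × 71.053 = 29.132; length term: −500/38 = −13.158
Tm = 81.5 + (-8.781) + 29.132 − 13.158 = 88.693 → 88.7°C

88.7°C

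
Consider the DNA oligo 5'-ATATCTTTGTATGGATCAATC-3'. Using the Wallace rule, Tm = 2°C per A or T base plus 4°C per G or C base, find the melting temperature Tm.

Scanning the sequence gives G=3, A=6, C=3, T=9.
So N_AT = 15 and N_GC = 6.
Tm = 4·6 + 2·15 = 24 + 30 = 54°C

54°C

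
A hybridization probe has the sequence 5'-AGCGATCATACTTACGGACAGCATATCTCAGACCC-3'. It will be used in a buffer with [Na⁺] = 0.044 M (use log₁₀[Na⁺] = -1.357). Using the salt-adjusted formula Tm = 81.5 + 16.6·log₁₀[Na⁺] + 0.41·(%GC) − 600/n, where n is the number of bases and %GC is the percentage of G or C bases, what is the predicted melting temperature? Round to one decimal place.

Length n = 35. Scanning the sequence gives C=11, G=6, T=7, A=11.
G+C = 17, so %GC = 17/35 × 100 = 48.571%
Salt term: 16.6 × (-1.357) = -22.526
GC term: 0.41 × 48.571 = 19.914; length term: −600/35 = −17.143
Tm = 81.5 + (-22.526) + 19.914 − 17.143 = 61.745 → 61.7°C

61.7°C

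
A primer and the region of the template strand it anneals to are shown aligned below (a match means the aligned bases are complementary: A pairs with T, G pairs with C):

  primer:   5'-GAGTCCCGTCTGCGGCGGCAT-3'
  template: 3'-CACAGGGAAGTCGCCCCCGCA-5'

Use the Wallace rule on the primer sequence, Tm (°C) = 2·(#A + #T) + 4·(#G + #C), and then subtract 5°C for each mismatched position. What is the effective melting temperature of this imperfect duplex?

Primer base counts: A=2, T=4, G=8, C=7 → A+T=6, G+C=15
Perfect-match Tm = 2(6) + 4(15) = 12 + 60 = 72°C
Mismatches (positions where the bases are not complementary): 5 (at positions 2, 8, 11, 16, 20)
Effective Tm = 72 − 5×5 = 72 − 25 = 47°C

47°C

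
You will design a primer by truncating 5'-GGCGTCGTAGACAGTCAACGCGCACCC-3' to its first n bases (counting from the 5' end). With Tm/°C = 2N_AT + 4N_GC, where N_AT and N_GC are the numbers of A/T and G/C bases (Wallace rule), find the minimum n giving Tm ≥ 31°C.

First 9 bases: GGCGTCGTA → Tm = 30°C (< 31°C)
First 10 bases: GGCGTCGTAG → Tm = 34°C (≥ 31°C)
Since every base adds ≥2°C, Tm only increases with n, so the threshold is first crossed at n = 10.

n = 10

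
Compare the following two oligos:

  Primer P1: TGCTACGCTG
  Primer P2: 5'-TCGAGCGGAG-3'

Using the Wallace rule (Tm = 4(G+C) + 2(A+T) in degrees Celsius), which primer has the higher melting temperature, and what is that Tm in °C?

Primer P1: A+T=4, G+C=6 → Tm = 2(4)+4(6) = 32°C
Primer P2: A+T=3, G+C=7 → Tm = 2(3)+4(7) = 34°C
32°C vs 34°C → primer P2 is higher.

Primer P2, 34°C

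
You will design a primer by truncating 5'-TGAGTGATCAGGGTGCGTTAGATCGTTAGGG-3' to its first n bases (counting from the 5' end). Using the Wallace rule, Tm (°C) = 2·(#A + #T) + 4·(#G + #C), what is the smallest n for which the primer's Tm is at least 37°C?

First 12 bases: TGAGTGATCAGG → Tm = 36°C (< 37°C)
First 13 bases: TGAGTGATCAGGG → Tm = 40°C (≥ 37°C)
Since every base adds ≥2°C, Tm only increases with n, so the threshold is first crossed at n = 13.

n = 13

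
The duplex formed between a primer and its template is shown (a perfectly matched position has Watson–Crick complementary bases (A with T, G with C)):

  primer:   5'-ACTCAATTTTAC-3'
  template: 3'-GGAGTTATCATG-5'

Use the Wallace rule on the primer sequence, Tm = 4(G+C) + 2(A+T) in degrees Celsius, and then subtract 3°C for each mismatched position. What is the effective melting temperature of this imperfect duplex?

21°C

Primer base counts: A=4, T=5, G=0, C=3 → A+T=9, G+C=3
Perfect-match Tm = 2(9) + 4(3) = 18 + 12 = 30°C
Mismatches (positions where the bases are not complementary): 3 (at positions 1, 8, 9)
Effective Tm = 30 − 3×3 = 30 − 9 = 21°C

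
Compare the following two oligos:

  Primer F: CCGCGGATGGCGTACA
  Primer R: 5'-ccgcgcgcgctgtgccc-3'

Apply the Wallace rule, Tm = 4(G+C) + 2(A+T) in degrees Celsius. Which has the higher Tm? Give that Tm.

Primer F: A+T=5, G+C=11 → Tm = 2(5)+4(11) = 54°C
Primer R: A+T=2, G+C=15 → Tm = 2(2)+4(15) = 64°C
54°C vs 64°C → primer R is higher.

Primer R, 64°C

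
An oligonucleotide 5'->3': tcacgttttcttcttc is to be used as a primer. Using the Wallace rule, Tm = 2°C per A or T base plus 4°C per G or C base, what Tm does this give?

Counting bases: C=5, G=1, T=9, A=1
AT pairs contribute 10, GC pairs contribute 6.
Tm = 2(10) + 4(6) = 20 + 24 = 44°C

44°C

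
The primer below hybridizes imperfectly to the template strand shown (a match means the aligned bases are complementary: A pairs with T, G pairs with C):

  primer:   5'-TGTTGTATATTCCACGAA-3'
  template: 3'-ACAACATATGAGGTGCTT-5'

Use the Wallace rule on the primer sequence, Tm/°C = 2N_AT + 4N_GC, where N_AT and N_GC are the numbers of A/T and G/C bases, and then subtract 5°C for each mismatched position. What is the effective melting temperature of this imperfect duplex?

43°C

Primer base counts: A=5, T=7, G=3, C=3 → A+T=12, G+C=6
Perfect-match Tm = 2(12) + 4(6) = 24 + 24 = 48°C
Mismatches (positions where the bases are not complementary): 1 (at position 10)
Effective Tm = 48 − 1×5 = 48 − 5 = 43°C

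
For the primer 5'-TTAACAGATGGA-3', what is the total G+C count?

4

Counting bases: G=3, T=3, C=1, A=5
G+C = 3 + 1 = 4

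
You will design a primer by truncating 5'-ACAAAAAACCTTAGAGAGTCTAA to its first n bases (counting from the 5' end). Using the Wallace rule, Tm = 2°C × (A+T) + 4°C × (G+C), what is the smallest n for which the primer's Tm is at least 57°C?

n = 22

First 21 bases: ACAAAAAACCTTAGAGAGTCT → Tm = 56°C (< 57°C)
First 22 bases: ACAAAAAACCTTAGAGAGTCTA → Tm = 58°C (≥ 57°C)
Each additional base adds 2°C (A/T) or 4°C (G/C), so Tm is non-decreasing in n; n = 22 is the first length to reach 57°C.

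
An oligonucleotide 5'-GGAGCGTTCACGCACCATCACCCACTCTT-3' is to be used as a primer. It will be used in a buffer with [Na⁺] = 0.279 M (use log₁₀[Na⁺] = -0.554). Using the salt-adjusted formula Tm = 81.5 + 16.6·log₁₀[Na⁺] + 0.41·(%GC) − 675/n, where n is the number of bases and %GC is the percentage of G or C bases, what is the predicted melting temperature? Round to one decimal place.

73.1°C

Length n = 29. Scanning the sequence gives C=12, A=6, T=6, G=5.
G+C = 17, so %GC = 17/29 × 100 = 58.621%
Salt term: 16.6 × (-0.554) = -9.196
GC term: 0.41 × 58.621 = 24.035; length term: −675/29 = −23.276
Tm = 81.5 + (-9.196) + 24.035 − 23.276 = 73.063 → 73.1°C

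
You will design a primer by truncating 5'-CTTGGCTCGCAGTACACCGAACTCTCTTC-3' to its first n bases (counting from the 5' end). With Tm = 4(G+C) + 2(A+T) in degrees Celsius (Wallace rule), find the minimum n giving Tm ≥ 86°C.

First 27 bases: CTTGGCTCGCAGTACACCGAACTCTCT → Tm = 84°C (< 86°C)
First 28 bases: CTTGGCTCGCAGTACACCGAACTCTCTT → Tm = 86°C (≥ 86°C)
Since every base adds ≥2°C, Tm only increases with n, so the threshold is first crossed at n = 28.

n = 28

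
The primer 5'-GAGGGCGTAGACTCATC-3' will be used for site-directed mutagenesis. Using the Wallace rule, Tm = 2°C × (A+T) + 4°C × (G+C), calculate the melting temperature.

Base counts: T=3, A=4, G=6, C=4
A+T = 7, G+C = 10
Tm = 2×7 + 4×10 = 54°C

54°C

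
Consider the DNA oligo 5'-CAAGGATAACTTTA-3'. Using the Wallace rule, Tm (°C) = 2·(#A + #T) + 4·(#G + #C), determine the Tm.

36°C

Scanning the sequence gives C=2, A=6, G=2, T=4.
AT pairs contribute 10, GC pairs contribute 4.
Tm = 4·4 + 2·10 = 16 + 20 = 36°C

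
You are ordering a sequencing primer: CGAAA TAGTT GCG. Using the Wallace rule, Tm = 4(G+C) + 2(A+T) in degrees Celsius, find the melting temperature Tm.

38°C

Scanning the sequence gives G=4, A=4, C=2, T=3.
AT pairs contribute 7, GC pairs contribute 6.
Tm = 2×7 + 4×6 = 38°C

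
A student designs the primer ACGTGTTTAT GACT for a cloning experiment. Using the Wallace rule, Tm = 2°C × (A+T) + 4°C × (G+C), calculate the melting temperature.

Base counts: G=3, C=2, T=6, A=3
AT pairs contribute 9, GC pairs contribute 5.
Tm = 2×9 + 4×5 = 38°C

38°C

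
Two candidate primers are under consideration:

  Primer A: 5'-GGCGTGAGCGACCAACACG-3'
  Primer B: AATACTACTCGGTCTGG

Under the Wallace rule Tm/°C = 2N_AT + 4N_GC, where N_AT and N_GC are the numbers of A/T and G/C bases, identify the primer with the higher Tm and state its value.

Primer A: A+T=6, G+C=13 → Tm = 2(6)+4(13) = 64°C
Primer B: A+T=9, G+C=8 → Tm = 2(9)+4(8) = 50°C
64°C vs 50°C → primer A is higher.

Primer A, 64°C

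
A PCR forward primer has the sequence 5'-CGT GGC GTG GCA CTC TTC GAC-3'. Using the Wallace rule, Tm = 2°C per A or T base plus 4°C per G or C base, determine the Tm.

C=7, G=7, T=5, A=2
AT pairs contribute 7, GC pairs contribute 14.
Tm = 2×7 + 4×14 = 70°C

70°C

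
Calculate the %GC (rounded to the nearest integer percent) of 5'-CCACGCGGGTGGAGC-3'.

C=5, T=1, G=7, A=2
G+C = 7 + 5 = 12 out of 15 bases
%GC = 12/15 × 100 = 80% ≈ 80%

80%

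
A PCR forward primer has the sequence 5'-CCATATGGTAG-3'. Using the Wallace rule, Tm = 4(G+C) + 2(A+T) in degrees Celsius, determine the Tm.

Base counts: C=2, A=3, G=3, T=3
A+T = 6, G+C = 5
Tm = 2(6) + 4(5) = 12 + 20 = 32°C

32°C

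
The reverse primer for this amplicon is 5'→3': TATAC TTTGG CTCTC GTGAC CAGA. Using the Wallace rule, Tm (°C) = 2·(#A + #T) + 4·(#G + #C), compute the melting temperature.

Counting bases: C=6, G=5, A=5, T=8
AT pairs contribute 13, GC pairs contribute 11.
Tm = 2(13) + 4(11) = 26 + 44 = 70°C

70°C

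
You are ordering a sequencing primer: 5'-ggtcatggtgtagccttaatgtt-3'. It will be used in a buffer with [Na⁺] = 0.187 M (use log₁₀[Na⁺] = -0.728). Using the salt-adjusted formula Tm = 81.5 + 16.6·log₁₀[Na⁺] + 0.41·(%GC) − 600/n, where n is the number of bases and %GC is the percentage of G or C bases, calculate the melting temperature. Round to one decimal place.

Length n = 23. Base counts: A=4, T=9, G=7, C=3
G+C = 10, so %GC = 10/23 × 100 = 43.478%
Salt term: 16.6 × (-0.728) = -12.085
GC term: 0.41 × 43.478 = 17.826; length term: −600/23 = −26.087
Tm = 81.5 + (-12.085) + 17.826 − 26.087 = 61.154 → 61.2°C

61.2°C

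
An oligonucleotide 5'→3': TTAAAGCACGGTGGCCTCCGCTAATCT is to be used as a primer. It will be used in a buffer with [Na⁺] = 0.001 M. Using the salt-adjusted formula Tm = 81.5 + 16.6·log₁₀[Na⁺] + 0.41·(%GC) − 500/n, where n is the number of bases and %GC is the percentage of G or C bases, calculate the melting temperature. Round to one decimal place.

34.4°C

Length n = 27. Scanning the sequence gives T=7, A=6, C=8, G=6.
G+C = 14, so %GC = 14/27 × 100 = 51.852%
Salt term: 16.6 × (-3) = -49.8
GC term: 0.41 × 51.852 = 21.259; length term: −500/27 = −18.519
Tm = 81.5 + (-49.8) + 21.259 − 18.519 = 34.44 → 34.4°C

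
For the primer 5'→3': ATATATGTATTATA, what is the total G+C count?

Base counts: A=6, G=1, T=7, C=0
Total G or C: 1 + 0 = 1

1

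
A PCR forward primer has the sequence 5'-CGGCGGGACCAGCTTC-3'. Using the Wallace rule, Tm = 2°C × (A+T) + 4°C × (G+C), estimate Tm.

56°C

G=6, T=2, A=2, C=6
A+T = 4, G+C = 12
Tm = 2×4 + 4×12 = 56°C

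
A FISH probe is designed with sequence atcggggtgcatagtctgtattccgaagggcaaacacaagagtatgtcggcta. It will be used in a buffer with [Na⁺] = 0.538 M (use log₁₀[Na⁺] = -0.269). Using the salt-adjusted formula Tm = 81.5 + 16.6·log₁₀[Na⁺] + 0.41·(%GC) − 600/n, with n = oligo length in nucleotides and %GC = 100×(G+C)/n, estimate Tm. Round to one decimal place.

Length n = 53. T=12, G=16, C=10, A=15
G+C = 26, so %GC = 26/53 × 100 = 49.057%
Salt term: 16.6 × (-0.269) = -4.465
GC term: 0.41 × 49.057 = 20.113; length term: −600/53 = −11.321
Tm = 81.5 + (-4.465) + 20.113 − 11.321 = 85.827 → 85.8°C

85.8°C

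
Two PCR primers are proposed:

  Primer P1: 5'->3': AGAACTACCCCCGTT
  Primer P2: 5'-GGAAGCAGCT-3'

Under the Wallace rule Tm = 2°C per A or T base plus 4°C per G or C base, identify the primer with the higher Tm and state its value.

Primer P1: A+T=7, G+C=8 → Tm = 2(7)+4(8) = 46°C
Primer P2: A+T=4, G+C=6 → Tm = 2(4)+4(6) = 32°C
46°C vs 32°C → primer P1 is higher.

Primer P1, 46°C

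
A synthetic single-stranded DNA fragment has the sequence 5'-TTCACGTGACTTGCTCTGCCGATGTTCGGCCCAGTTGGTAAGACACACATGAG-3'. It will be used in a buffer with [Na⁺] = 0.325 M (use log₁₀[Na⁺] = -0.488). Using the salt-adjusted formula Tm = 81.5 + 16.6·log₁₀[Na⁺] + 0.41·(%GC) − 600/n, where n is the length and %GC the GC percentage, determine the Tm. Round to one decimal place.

Length n = 53. Counting bases: A=11, C=14, G=14, T=14
G+C = 28, so %GC = 28/53 × 100 = 52.83%
Salt term: 16.6 × (-0.488) = -8.101
GC term: 0.41 × 52.83 = 21.66; length term: −600/53 = −11.321
Tm = 81.5 + (-8.101) + 21.66 − 11.321 = 83.738 → 83.7°C

83.7°C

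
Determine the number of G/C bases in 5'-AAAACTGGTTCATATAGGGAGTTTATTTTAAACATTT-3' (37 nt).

9

Counting bases: G=6, C=3, T=15, A=13
Total G or C: 6 + 3 = 9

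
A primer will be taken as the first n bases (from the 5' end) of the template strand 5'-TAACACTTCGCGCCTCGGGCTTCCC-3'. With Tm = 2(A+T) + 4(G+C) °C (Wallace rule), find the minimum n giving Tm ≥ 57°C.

First 17 bases: TAACACTTCGCGCCTCG → Tm = 54°C (< 57°C)
First 18 bases: TAACACTTCGCGCCTCGG → Tm = 58°C (≥ 57°C)
Since every base adds ≥2°C, Tm only increases with n, so the threshold is first crossed at n = 18.

n = 18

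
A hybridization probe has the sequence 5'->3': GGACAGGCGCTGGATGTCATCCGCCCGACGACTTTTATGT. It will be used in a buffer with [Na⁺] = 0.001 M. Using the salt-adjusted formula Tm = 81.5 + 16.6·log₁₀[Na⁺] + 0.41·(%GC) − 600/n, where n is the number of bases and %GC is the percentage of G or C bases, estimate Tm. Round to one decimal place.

40.3°C

Length n = 40. C=11, T=10, G=12, A=7
G+C = 23, so %GC = 23/40 × 100 = 57.5%
Salt term: 16.6 × (-3) = -49.8
GC term: 0.41 × 57.5 = 23.575; length term: −600/40 = −15
Tm = 81.5 + (-49.8) + 23.575 − 15 = 40.275 → 40.3°C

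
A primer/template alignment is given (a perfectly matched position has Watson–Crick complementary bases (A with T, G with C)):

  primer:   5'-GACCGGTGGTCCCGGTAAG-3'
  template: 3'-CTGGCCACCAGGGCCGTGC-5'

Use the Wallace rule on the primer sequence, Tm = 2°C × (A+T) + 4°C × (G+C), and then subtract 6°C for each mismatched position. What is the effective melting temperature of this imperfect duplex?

52°C

Primer base counts: A=3, T=3, G=8, C=5 → A+T=6, G+C=13
Perfect-match Tm = 2(6) + 4(13) = 12 + 52 = 64°C
Mismatches (positions where the bases are not complementary): 2 (at positions 16, 18)
Effective Tm = 64 − 2×6 = 64 − 12 = 52°C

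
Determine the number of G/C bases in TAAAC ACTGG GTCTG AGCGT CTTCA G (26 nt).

13

Scanning the sequence gives A=6, T=7, G=7, C=6.
G+C = 7 + 6 = 13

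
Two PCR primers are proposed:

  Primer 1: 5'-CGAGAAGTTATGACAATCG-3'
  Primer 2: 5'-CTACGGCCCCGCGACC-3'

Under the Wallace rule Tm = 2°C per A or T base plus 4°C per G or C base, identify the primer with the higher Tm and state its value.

Primer 2, 58°C

Primer 1: A+T=11, G+C=8 → Tm = 2(11)+4(8) = 54°C
Primer 2: A+T=3, G+C=13 → Tm = 2(3)+4(13) = 58°C
54°C vs 58°C → primer 2 is higher.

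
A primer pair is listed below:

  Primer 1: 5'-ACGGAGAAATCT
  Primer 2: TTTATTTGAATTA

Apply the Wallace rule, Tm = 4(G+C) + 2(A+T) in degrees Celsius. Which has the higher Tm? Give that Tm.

Primer 1, 34°C

Primer 1: A+T=7, G+C=5 → Tm = 2(7)+4(5) = 34°C
Primer 2: A+T=12, G+C=1 → Tm = 2(12)+4(1) = 28°C
34°C vs 28°C → primer 1 is higher.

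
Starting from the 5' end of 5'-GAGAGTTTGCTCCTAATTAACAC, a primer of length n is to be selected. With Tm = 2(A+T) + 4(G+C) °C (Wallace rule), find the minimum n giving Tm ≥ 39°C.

n = 13

First 12 bases: GAGAGTTTGCTC → Tm = 36°C (< 39°C)
First 13 bases: GAGAGTTTGCTCC → Tm = 40°C (≥ 39°C)
Each additional base adds 2°C (A/T) or 4°C (G/C), so Tm is non-decreasing in n; n = 13 is the first length to reach 39°C.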